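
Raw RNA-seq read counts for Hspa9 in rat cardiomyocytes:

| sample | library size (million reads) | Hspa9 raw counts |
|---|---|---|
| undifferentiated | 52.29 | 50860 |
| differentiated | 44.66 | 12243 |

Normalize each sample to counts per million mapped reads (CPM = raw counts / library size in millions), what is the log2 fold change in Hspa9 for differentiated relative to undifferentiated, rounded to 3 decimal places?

-1.827

CPM(undifferentiated) = 50860 / 52.29 = 972.6525
CPM(differentiated) = 12243 / 44.66 = 274.1379
Fold change = 274.1379 / 972.6525 = 0.28185
log2(0.28185) = -1.8270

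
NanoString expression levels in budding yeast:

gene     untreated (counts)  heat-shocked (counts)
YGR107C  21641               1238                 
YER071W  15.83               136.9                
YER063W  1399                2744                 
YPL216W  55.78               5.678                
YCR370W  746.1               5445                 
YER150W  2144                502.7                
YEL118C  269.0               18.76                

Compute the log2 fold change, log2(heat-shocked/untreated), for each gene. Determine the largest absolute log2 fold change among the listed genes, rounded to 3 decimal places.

4.128

log2(1238/21641) = -4.128  (YGR107C)
log2(136.9/15.83) = 3.112  (YER071W)
log2(2744/1399) = 0.972  (YER063W)
log2(5.678/55.78) = -3.296  (YPL216W)
log2(5445/746.1) = 2.867  (YCR370W)
log2(502.7/2144) = -2.093  (YER150W)
log2(18.76/269.0) = -3.842  (YEL118C)
The largest magnitude belongs to YGR107C.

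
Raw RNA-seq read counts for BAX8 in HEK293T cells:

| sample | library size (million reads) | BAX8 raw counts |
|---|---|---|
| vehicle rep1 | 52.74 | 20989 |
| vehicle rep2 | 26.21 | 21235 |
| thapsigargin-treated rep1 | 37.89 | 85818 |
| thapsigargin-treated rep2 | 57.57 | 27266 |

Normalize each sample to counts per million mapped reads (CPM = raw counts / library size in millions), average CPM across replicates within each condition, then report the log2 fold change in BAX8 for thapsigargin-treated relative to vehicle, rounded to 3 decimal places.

1.181

CPM(vehicle rep1) = 20989 / 52.74 = 397.9712
CPM(vehicle rep2) = 21235 / 26.21 = 810.1870
CPM(thapsigargin-treated rep1) = 85818 / 37.89 = 2264.9248
CPM(thapsigargin-treated rep2) = 27266 / 57.57 = 473.6147
mean CPM(vehicle) = 604.0791; mean CPM(thapsigargin-treated) = 1369.2698
Fold change = 1369.2698 / 604.0791 = 2.26671
log2(2.26671) = 1.1806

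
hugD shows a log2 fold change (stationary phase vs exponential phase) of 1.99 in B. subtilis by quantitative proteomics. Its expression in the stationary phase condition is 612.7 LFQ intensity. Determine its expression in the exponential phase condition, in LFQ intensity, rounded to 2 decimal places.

Fold change = 2^(1.99) = 3.9724
exponential phase expression = 612.7 / 3.9724 = 154.24

154.24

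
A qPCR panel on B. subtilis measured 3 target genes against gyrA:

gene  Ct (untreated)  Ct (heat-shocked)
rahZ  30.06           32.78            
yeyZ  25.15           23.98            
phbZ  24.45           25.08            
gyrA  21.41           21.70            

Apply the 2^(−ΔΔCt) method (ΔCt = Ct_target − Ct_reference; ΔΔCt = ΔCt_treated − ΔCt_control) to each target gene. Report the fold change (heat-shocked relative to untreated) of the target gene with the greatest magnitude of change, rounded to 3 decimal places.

rahZ: ΔΔCt = (32.78−21.70) − (30.06−21.41) = 11.08 − 8.65 = 2.43; fold change = 2^-2.43 = 0.186
yeyZ: ΔΔCt = (23.98−21.70) − (25.15−21.41) = 2.28 − 3.74 = -1.46; fold change = 2^1.46 = 2.751
phbZ: ΔΔCt = (25.08−21.70) − (24.45−21.41) = 3.38 − 3.04 = 0.34; fold change = 2^-0.34 = 0.790
rahZ has the largest |ΔΔCt| = 2.43.

0.186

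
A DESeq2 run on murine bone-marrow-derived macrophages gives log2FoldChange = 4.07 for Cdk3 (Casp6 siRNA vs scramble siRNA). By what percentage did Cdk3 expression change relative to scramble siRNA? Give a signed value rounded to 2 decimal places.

1579.55%

Fold change = 2^(4.07) = 16.7955
Percent change = (FC − 1) × 100% = (16.7955 − 1) × 100 = 1579.55%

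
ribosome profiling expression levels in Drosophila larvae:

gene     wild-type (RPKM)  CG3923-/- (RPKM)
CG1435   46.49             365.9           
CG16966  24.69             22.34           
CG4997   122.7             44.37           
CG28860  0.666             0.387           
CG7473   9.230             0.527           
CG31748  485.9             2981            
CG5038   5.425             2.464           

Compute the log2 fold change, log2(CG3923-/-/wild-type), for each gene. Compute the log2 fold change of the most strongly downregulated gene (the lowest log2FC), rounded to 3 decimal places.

-4.130

log2(365.9/46.49) = 2.976  (CG1435)
log2(22.34/24.69) = -0.144  (CG16966)
log2(44.37/122.7) = -1.467  (CG4997)
log2(0.387/0.666) = -0.783  (CG28860)
log2(0.527/9.230) = -4.130  (CG7473)
log2(2981/485.9) = 2.617  (CG31748)
log2(2.464/5.425) = -1.139  (CG5038)
CG7473 is most strongly downregulated.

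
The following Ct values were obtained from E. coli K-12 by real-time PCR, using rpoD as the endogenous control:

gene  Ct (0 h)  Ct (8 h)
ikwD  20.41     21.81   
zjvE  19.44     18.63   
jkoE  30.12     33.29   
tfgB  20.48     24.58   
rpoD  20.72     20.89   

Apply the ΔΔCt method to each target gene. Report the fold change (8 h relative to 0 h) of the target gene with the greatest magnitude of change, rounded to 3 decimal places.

ikwD: ΔΔCt = (21.81−20.89) − (20.41−20.72) = 0.92 − (-0.31) = 1.23; fold change = 2^-1.23 = 0.426
zjvE: ΔΔCt = (18.63−20.89) − (19.44−20.72) = -2.26 − (-1.28) = -0.98; fold change = 2^0.98 = 1.972
jkoE: ΔΔCt = (33.29−20.89) − (30.12−20.72) = 12.40 − 9.40 = 3.00; fold change = 2^-3.00 = 0.125
tfgB: ΔΔCt = (24.58−20.89) − (20.48−20.72) = 3.69 − (-0.24) = 3.93; fold change = 2^-3.93 = 0.066
tfgB has the largest |ΔΔCt| = 3.93.

0.066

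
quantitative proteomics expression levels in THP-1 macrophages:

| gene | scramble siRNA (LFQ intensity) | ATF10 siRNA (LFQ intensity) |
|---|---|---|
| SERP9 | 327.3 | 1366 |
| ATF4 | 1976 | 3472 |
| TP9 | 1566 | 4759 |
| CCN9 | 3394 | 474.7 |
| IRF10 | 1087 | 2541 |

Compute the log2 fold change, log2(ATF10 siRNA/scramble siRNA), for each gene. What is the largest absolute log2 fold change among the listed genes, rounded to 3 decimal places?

log2(1366/327.3) = 2.061  (SERP9)
log2(3472/1976) = 0.813  (ATF4)
log2(4759/1566) = 1.604  (TP9)
log2(474.7/3394) = -2.838  (CCN9)
log2(2541/1087) = 1.225  (IRF10)
The largest magnitude belongs to CCN9.

2.838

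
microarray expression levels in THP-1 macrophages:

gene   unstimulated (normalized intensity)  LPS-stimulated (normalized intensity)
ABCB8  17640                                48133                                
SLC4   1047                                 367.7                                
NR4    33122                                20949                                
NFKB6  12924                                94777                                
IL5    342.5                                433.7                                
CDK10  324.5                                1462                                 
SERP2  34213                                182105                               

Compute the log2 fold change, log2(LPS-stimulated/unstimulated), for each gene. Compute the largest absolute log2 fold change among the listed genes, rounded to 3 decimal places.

2.874

log2(48133/17640) = 1.448  (ABCB8)
log2(367.7/1047) = -1.510  (SLC4)
log2(20949/33122) = -0.661  (NR4)
log2(94777/12924) = 2.874  (NFKB6)
log2(433.7/342.5) = 0.341  (IL5)
log2(1462/324.5) = 2.172  (CDK10)
log2(182105/34213) = 2.412  (SERP2)
The largest magnitude belongs to NFKB6.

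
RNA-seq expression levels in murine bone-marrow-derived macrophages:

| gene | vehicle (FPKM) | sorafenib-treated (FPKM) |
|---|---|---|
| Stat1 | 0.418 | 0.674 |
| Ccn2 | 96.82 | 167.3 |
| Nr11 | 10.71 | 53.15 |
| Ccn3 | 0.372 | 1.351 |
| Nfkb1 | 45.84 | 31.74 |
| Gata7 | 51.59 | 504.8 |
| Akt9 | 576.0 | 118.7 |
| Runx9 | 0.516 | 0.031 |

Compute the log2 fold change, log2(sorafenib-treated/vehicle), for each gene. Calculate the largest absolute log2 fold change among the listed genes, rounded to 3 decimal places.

4.057

log2(0.674/0.418) = 0.689  (Stat1)
log2(167.3/96.82) = 0.789  (Ccn2)
log2(53.15/10.71) = 2.311  (Nr11)
log2(1.351/0.372) = 1.861  (Ccn3)
log2(31.74/45.84) = -0.530  (Nfkb1)
log2(504.8/51.59) = 3.291  (Gata7)
log2(118.7/576.0) = -2.279  (Akt9)
log2(0.031/0.516) = -4.057  (Runx9)
The largest magnitude belongs to Runx9.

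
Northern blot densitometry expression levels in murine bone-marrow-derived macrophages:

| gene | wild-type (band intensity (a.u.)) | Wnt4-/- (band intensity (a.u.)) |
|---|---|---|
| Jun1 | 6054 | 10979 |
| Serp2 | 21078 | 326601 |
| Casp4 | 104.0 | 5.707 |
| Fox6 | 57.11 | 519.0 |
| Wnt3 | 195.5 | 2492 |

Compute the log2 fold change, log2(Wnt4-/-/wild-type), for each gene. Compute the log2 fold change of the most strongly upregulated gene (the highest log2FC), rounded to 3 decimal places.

log2(10979/6054) = 0.859  (Jun1)
log2(326601/21078) = 3.954  (Serp2)
log2(5.707/104.0) = -4.188  (Casp4)
log2(519.0/57.11) = 3.184  (Fox6)
log2(2492/195.5) = 3.672  (Wnt3)
Serp2 is most strongly upregulated.

3.954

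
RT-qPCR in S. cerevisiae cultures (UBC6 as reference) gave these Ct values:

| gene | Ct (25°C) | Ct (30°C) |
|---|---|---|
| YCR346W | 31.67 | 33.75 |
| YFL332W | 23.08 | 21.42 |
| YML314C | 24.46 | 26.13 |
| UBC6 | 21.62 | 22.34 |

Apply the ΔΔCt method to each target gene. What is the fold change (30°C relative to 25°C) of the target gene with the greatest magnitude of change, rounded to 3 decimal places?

YCR346W: ΔΔCt = (33.75−22.34) − (31.67−21.62) = 11.41 − 10.05 = 1.36; fold change = 2^-1.36 = 0.390
YFL332W: ΔΔCt = (21.42−22.34) − (23.08−21.62) = -0.92 − 1.46 = -2.38; fold change = 2^2.38 = 5.205
YML314C: ΔΔCt = (26.13−22.34) − (24.46−21.62) = 3.79 − 2.84 = 0.95; fold change = 2^-0.95 = 0.518
YFL332W has the largest |ΔΔCt| = 2.38.

5.205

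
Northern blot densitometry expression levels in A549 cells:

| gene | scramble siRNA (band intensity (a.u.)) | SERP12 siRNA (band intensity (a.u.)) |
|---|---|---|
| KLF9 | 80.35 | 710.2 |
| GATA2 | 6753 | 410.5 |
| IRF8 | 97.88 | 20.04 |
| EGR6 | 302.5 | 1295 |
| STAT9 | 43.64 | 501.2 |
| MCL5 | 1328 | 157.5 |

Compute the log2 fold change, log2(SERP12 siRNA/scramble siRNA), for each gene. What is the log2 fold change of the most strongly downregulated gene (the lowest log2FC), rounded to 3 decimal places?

log2(710.2/80.35) = 3.144  (KLF9)
log2(410.5/6753) = -4.040  (GATA2)
log2(20.04/97.88) = -2.288  (IRF8)
log2(1295/302.5) = 2.098  (EGR6)
log2(501.2/43.64) = 3.522  (STAT9)
log2(157.5/1328) = -3.076  (MCL5)
GATA2 is most strongly downregulated.

-4.040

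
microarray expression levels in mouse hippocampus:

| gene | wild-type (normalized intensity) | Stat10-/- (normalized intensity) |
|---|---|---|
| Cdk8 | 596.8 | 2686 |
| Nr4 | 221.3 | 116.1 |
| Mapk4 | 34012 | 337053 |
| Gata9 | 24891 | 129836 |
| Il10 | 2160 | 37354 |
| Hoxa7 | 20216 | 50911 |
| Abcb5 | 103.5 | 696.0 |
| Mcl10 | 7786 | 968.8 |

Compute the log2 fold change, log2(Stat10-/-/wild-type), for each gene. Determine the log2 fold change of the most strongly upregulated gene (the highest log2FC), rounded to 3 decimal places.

log2(2686/596.8) = 2.170  (Cdk8)
log2(116.1/221.3) = -0.931  (Nr4)
log2(337053/34012) = 3.309  (Mapk4)
log2(129836/24891) = 2.383  (Gata9)
log2(37354/2160) = 4.112  (Il10)
log2(50911/20216) = 1.332  (Hoxa7)
log2(696.0/103.5) = 2.749  (Abcb5)
log2(968.8/7786) = -3.007  (Mcl10)
Il10 is most strongly upregulated.

4.112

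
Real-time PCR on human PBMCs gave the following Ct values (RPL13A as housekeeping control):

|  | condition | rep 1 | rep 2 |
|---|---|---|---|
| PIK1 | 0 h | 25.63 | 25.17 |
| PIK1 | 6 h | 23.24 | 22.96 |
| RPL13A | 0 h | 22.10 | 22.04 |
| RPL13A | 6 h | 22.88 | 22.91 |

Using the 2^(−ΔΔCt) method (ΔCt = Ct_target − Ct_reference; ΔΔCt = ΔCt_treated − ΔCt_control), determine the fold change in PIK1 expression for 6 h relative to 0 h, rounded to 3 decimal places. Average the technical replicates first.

Mean Ct: PIK1 0 h 25.400; PIK1 6 h 23.100; RPL13A 0 h 22.070; RPL13A 6 h 22.895
ΔCt(0 h) = 25.400 − 22.070 = 3.330
ΔCt(6 h) = 23.100 − 22.895 = 0.205
ΔΔCt = 0.205 − 3.330 = -3.125
Fold change = 2^(−(-3.125)) = 2^3.125 = 8.7241

8.724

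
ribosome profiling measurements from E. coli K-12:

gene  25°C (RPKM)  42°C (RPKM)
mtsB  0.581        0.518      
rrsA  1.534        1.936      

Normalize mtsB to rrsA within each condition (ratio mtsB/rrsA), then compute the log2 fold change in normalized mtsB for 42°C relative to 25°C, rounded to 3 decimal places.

-0.501

mtsB/rrsA (25°C) = 0.581 / 1.534 = 0.37875
mtsB/rrsA (42°C) = 0.518 / 1.936 = 0.26756
Fold change = 0.26756 / 0.37875 = 0.7064
log2(0.7064) = -0.5014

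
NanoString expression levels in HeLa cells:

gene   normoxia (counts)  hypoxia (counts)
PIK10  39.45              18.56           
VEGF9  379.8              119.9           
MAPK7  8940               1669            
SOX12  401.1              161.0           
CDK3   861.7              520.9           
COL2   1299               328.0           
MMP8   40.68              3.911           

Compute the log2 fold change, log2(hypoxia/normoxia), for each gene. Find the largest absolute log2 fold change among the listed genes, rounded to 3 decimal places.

log2(18.56/39.45) = -1.088  (PIK10)
log2(119.9/379.8) = -1.663  (VEGF9)
log2(1669/8940) = -2.421  (MAPK7)
log2(161.0/401.1) = -1.317  (SOX12)
log2(520.9/861.7) = -0.726  (CDK3)
log2(328.0/1299) = -1.986  (COL2)
log2(3.911/40.68) = -3.379  (MMP8)
The largest magnitude belongs to MMP8.

3.379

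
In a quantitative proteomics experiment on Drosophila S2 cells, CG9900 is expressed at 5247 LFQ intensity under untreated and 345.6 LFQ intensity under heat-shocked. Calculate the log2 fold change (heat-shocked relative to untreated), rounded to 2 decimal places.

Fold change = 345.6 / 5247 = 0.0659
log2(0.0659) = -3.924

-3.92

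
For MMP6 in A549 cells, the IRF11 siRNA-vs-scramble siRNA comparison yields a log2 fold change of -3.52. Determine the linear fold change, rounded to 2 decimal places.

Fold change = 2^(-3.52) = 0.087
That is, MMP6 drops to 8.7% of the scramble siRNA level.

0.09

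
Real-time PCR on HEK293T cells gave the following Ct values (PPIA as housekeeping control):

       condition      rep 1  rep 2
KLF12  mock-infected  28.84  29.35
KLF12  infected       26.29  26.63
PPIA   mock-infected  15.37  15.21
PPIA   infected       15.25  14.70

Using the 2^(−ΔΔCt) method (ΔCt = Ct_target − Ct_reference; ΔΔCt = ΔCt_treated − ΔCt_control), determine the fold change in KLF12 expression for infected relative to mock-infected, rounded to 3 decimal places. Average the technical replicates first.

4.993

Mean Ct: KLF12 mock-infected 29.095; KLF12 infected 26.460; PPIA mock-infected 15.290; PPIA infected 14.975
ΔCt(mock-infected) = 29.095 − 15.290 = 13.805
ΔCt(infected) = 26.460 − 14.975 = 11.485
ΔΔCt = 11.485 − 13.805 = -2.320
Fold change = 2^(−(-2.320)) = 2^2.320 = 4.9933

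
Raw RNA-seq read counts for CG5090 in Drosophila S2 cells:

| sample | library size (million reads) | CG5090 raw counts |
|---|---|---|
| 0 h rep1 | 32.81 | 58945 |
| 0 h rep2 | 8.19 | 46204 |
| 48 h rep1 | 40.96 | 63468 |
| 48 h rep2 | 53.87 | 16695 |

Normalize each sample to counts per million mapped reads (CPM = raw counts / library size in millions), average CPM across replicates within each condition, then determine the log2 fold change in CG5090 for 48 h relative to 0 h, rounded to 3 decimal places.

-2.000

CPM(0 h rep1) = 58945 / 32.81 = 1796.5559
CPM(0 h rep2) = 46204 / 8.19 = 5641.5140
CPM(48 h rep1) = 63468 / 40.96 = 1549.5117
CPM(48 h rep2) = 16695 / 53.87 = 309.9128
mean CPM(0 h) = 3719.0350; mean CPM(48 h) = 929.7122
Fold change = 929.7122 / 3719.0350 = 0.24999
log2(0.24999) = -2.0001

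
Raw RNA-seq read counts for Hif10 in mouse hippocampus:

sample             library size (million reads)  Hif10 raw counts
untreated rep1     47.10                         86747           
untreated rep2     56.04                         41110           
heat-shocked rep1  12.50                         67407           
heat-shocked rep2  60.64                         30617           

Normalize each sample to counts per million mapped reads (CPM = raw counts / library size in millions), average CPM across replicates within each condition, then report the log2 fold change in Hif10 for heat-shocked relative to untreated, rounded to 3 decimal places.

CPM(untreated rep1) = 86747 / 47.10 = 1841.7622
CPM(untreated rep2) = 41110 / 56.04 = 733.5832
CPM(heat-shocked rep1) = 67407 / 12.50 = 5392.5600
CPM(heat-shocked rep2) = 30617 / 60.64 = 504.8978
mean CPM(untreated) = 1287.6727; mean CPM(heat-shocked) = 2948.7289
Fold change = 2948.7289 / 1287.6727 = 2.28997
log2(2.28997) = 1.1953

1.195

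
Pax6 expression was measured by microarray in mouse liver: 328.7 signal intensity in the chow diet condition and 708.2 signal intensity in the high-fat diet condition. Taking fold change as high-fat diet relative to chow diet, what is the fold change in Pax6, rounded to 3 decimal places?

2.155

Fold change = 708.2 / 328.7 = 2.1545
Pax6 is upregulated.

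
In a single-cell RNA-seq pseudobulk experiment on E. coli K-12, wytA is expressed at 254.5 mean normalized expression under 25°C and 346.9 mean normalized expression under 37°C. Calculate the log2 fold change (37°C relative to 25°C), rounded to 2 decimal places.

0.45

Fold change = 346.9 / 254.5 = 1.3631
log2(1.3631) = 0.447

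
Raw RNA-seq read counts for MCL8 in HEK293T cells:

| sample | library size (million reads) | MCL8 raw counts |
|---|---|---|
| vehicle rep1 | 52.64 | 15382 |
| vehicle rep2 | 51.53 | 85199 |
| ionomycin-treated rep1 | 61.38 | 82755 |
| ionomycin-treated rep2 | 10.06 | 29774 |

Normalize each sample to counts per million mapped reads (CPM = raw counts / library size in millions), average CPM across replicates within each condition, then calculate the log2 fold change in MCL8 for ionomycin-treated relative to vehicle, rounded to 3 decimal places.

CPM(vehicle rep1) = 15382 / 52.64 = 292.2112
CPM(vehicle rep2) = 85199 / 51.53 = 1653.3864
CPM(ionomycin-treated rep1) = 82755 / 61.38 = 1348.2405
CPM(ionomycin-treated rep2) = 29774 / 10.06 = 2959.6421
mean CPM(vehicle) = 972.7988; mean CPM(ionomycin-treated) = 2153.9413
Fold change = 2153.9413 / 972.7988 = 2.21417
log2(2.21417) = 1.1468

1.147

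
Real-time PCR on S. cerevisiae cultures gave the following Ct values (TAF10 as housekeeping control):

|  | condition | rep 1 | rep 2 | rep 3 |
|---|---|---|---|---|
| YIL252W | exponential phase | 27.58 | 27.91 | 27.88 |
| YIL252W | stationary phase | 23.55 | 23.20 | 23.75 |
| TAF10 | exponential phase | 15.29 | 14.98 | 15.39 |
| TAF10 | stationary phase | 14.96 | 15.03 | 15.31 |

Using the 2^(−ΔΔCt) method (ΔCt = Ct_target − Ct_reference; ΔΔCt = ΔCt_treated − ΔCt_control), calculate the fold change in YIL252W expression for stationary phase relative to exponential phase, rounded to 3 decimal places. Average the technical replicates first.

18.001

Mean Ct: YIL252W exponential phase 27.790; YIL252W stationary phase 23.500; TAF10 exponential phase 15.220; TAF10 stationary phase 15.100
ΔCt(exponential phase) = 27.790 − 15.220 = 12.570
ΔCt(stationary phase) = 23.500 − 15.100 = 8.400
ΔΔCt = 8.400 − 12.570 = -4.170
Fold change = 2^(−(-4.170)) = 2^4.170 = 18.0009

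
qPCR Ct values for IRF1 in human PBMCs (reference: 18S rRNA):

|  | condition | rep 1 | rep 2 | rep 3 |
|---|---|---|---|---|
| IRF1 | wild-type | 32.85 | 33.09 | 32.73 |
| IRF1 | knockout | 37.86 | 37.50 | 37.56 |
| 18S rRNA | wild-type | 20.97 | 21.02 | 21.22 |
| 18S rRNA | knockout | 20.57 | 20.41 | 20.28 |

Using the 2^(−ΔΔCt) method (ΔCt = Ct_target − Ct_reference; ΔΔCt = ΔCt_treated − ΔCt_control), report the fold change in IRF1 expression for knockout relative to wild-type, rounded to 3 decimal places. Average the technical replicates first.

0.024

Mean Ct: IRF1 wild-type 32.890; IRF1 knockout 37.640; 18S rRNA wild-type 21.070; 18S rRNA knockout 20.420
ΔCt(wild-type) = 32.890 − 21.070 = 11.820
ΔCt(knockout) = 37.640 − 20.420 = 17.220
ΔΔCt = 17.220 − 11.820 = 5.400
Fold change = 2^(−5.400) = 0.0237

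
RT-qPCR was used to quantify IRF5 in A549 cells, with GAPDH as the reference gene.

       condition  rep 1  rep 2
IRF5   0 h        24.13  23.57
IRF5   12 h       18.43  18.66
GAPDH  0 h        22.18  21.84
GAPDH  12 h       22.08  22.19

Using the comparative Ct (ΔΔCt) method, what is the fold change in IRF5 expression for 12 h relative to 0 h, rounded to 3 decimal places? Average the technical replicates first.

Mean Ct: IRF5 0 h 23.850; IRF5 12 h 18.545; GAPDH 0 h 22.010; GAPDH 12 h 22.135
ΔCt(0 h) = 23.850 − 22.010 = 1.840
ΔCt(12 h) = 18.545 − 22.135 = -3.590
ΔΔCt = -3.590 − 1.840 = -5.430
Fold change = 2^(−(-5.430)) = 2^5.430 = 43.1115

43.111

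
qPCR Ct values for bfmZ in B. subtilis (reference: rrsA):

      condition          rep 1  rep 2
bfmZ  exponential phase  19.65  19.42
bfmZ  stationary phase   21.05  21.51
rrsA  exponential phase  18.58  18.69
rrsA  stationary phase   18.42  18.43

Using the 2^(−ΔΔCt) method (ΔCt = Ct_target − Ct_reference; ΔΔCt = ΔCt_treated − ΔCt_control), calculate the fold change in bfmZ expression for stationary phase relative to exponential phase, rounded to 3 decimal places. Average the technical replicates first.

Mean Ct: bfmZ exponential phase 19.535; bfmZ stationary phase 21.280; rrsA exponential phase 18.635; rrsA stationary phase 18.425
ΔCt(exponential phase) = 19.535 − 18.635 = 0.900
ΔCt(stationary phase) = 21.280 − 18.425 = 2.855
ΔΔCt = 2.855 − 0.900 = 1.955
Fold change = 2^(−1.955) = 0.2579

0.258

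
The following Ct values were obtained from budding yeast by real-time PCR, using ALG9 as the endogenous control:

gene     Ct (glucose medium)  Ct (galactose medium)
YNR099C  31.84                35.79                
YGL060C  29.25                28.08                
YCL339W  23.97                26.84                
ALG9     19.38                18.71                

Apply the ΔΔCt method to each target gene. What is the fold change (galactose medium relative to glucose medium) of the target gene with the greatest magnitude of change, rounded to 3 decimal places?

0.041

YNR099C: ΔΔCt = (35.79−18.71) − (31.84−19.38) = 17.08 − 12.46 = 4.62; fold change = 2^-4.62 = 0.041
YGL060C: ΔΔCt = (28.08−18.71) − (29.25−19.38) = 9.37 − 9.87 = -0.50; fold change = 2^0.50 = 1.414
YCL339W: ΔΔCt = (26.84−18.71) − (23.97−19.38) = 8.13 − 4.59 = 3.54; fold change = 2^-3.54 = 0.086
YNR099C has the largest |ΔΔCt| = 4.62.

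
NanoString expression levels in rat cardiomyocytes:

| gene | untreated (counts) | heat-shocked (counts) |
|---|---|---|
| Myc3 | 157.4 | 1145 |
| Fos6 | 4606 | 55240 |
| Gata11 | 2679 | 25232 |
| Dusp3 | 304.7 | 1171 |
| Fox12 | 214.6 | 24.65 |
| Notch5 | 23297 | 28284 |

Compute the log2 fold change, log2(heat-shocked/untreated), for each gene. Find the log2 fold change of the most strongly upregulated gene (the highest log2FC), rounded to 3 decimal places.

log2(1145/157.4) = 2.863  (Myc3)
log2(55240/4606) = 3.584  (Fos6)
log2(25232/2679) = 3.235  (Gata11)
log2(1171/304.7) = 1.942  (Dusp3)
log2(24.65/214.6) = -3.122  (Fox12)
log2(28284/23297) = 0.280  (Notch5)
Fos6 is most strongly upregulated.

3.584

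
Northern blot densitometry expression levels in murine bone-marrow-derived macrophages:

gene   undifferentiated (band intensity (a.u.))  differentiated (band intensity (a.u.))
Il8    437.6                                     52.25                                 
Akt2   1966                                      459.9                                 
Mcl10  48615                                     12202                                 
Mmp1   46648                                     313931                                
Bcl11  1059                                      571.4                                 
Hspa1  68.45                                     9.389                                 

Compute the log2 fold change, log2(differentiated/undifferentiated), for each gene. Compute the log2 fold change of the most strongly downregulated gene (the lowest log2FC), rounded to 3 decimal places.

-3.066

log2(52.25/437.6) = -3.066  (Il8)
log2(459.9/1966) = -2.096  (Akt2)
log2(12202/48615) = -1.994  (Mcl10)
log2(313931/46648) = 2.751  (Mmp1)
log2(571.4/1059) = -0.890  (Bcl11)
log2(9.389/68.45) = -2.866  (Hspa1)
Il8 is most strongly downregulated.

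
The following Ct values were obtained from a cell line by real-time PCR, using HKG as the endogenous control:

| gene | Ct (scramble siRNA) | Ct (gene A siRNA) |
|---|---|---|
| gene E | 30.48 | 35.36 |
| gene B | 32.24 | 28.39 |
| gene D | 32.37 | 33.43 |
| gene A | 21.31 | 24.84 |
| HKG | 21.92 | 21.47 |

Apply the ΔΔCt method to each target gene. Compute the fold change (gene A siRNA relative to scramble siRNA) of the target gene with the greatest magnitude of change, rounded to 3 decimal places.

gene E: ΔΔCt = (35.36−21.47) − (30.48−21.92) = 13.89 − 8.56 = 5.33; fold change = 2^-5.33 = 0.025
gene B: ΔΔCt = (28.39−21.47) − (32.24−21.92) = 6.92 − 10.32 = -3.40; fold change = 2^3.40 = 10.556
gene D: ΔΔCt = (33.43−21.47) − (32.37−21.92) = 11.96 − 10.45 = 1.51; fold change = 2^-1.51 = 0.351
gene A: ΔΔCt = (24.84−21.47) − (21.31−21.92) = 3.37 − (-0.61) = 3.98; fold change = 2^-3.98 = 0.063
gene E has the largest |ΔΔCt| = 5.33.

0.025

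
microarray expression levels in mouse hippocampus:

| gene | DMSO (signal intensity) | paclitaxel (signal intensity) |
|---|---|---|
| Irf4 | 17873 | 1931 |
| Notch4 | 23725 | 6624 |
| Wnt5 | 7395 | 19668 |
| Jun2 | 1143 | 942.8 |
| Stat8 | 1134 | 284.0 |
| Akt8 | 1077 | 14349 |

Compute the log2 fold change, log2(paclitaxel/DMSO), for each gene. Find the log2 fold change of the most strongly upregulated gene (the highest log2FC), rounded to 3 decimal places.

log2(1931/17873) = -3.210  (Irf4)
log2(6624/23725) = -1.841  (Notch4)
log2(19668/7395) = 1.411  (Wnt5)
log2(942.8/1143) = -0.278  (Jun2)
log2(284.0/1134) = -1.997  (Stat8)
log2(14349/1077) = 3.736  (Akt8)
Akt8 is most strongly upregulated.

3.736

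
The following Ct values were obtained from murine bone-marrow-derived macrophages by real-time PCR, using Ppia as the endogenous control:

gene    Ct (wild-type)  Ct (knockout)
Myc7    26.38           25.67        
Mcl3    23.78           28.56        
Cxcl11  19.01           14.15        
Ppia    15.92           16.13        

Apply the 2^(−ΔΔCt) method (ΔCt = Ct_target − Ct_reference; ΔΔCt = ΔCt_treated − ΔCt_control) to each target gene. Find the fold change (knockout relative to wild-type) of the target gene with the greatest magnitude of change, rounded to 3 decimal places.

33.591

Myc7: ΔΔCt = (25.67−16.13) − (26.38−15.92) = 9.54 − 10.46 = -0.92; fold change = 2^0.92 = 1.892
Mcl3: ΔΔCt = (28.56−16.13) − (23.78−15.92) = 12.43 − 7.86 = 4.57; fold change = 2^-4.57 = 0.042
Cxcl11: ΔΔCt = (14.15−16.13) − (19.01−15.92) = -1.98 − 3.09 = -5.07; fold change = 2^5.07 = 33.591
Cxcl11 has the largest |ΔΔCt| = 5.07.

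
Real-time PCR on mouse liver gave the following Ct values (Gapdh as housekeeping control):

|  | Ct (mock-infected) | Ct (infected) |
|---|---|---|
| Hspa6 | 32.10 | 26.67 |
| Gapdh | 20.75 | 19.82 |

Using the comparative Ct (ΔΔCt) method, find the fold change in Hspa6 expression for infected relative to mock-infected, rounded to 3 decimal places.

ΔCt(mock-infected) = 32.100 − 20.750 = 11.350
ΔCt(infected) = 26.670 − 19.820 = 6.850
ΔΔCt = 6.850 − 11.350 = -4.500
Fold change = 2^(−(-4.500)) = 2^4.500 = 22.6274

22.627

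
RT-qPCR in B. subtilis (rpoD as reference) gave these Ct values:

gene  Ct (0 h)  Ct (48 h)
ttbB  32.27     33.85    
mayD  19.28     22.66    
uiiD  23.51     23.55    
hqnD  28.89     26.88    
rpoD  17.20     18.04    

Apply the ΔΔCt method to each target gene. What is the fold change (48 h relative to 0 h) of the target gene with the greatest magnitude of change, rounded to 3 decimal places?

ttbB: ΔΔCt = (33.85−18.04) − (32.27−17.20) = 15.81 − 15.07 = 0.74; fold change = 2^-0.74 = 0.599
mayD: ΔΔCt = (22.66−18.04) − (19.28−17.20) = 4.62 − 2.08 = 2.54; fold change = 2^-2.54 = 0.172
uiiD: ΔΔCt = (23.55−18.04) − (23.51−17.20) = 5.51 − 6.31 = -0.80; fold change = 2^0.80 = 1.741
hqnD: ΔΔCt = (26.88−18.04) − (28.89−17.20) = 8.84 − 11.69 = -2.85; fold change = 2^2.85 = 7.210
hqnD has the largest |ΔΔCt| = 2.85.

7.210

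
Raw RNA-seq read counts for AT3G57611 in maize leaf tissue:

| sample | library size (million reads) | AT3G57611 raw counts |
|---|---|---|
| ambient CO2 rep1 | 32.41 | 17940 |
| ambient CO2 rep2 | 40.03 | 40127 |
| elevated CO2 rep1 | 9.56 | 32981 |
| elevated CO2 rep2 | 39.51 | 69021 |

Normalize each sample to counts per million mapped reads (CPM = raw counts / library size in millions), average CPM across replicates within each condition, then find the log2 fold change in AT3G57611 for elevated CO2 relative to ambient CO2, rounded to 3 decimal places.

1.740

CPM(ambient CO2 rep1) = 17940 / 32.41 = 553.5329
CPM(ambient CO2 rep2) = 40127 / 40.03 = 1002.4232
CPM(elevated CO2 rep1) = 32981 / 9.56 = 3449.8954
CPM(elevated CO2 rep2) = 69021 / 39.51 = 1746.9248
mean CPM(ambient CO2) = 777.9780; mean CPM(elevated CO2) = 2598.4101
Fold change = 2598.4101 / 777.9780 = 3.33995
log2(3.33995) = 1.7398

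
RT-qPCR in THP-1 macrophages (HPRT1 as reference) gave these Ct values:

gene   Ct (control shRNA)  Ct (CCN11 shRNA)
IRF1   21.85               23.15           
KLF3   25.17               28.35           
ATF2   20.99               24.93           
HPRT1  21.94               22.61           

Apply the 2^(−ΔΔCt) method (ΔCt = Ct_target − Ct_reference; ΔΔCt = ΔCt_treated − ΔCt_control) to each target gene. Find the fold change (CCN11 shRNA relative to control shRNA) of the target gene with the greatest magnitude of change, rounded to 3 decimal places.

0.104

IRF1: ΔΔCt = (23.15−22.61) − (21.85−21.94) = 0.54 − (-0.09) = 0.63; fold change = 2^-0.63 = 0.646
KLF3: ΔΔCt = (28.35−22.61) − (25.17−21.94) = 5.74 − 3.23 = 2.51; fold change = 2^-2.51 = 0.176
ATF2: ΔΔCt = (24.93−22.61) − (20.99−21.94) = 2.32 − (-0.95) = 3.27; fold change = 2^-3.27 = 0.104
ATF2 has the largest |ΔΔCt| = 3.27.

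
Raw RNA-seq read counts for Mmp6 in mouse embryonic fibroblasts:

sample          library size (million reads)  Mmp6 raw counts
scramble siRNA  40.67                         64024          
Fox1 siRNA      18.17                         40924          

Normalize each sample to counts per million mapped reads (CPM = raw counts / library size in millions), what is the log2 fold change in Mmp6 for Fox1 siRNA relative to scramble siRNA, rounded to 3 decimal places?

CPM(scramble siRNA) = 64024 / 40.67 = 1574.2316
CPM(Fox1 siRNA) = 40924 / 18.17 = 2252.2840
Fold change = 2252.2840 / 1574.2316 = 1.43072
log2(1.43072) = 0.5167

0.517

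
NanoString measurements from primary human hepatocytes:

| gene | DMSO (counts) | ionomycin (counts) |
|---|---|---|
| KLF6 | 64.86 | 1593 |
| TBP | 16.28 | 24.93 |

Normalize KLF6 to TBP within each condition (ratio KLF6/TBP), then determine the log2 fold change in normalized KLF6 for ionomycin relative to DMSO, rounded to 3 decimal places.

4.003

KLF6/TBP (DMSO) = 64.86 / 16.28 = 3.984
KLF6/TBP (ionomycin) = 1593 / 24.93 = 63.899
Fold change = 63.899 / 3.984 = 16.0388
log2(16.0388) = 4.0035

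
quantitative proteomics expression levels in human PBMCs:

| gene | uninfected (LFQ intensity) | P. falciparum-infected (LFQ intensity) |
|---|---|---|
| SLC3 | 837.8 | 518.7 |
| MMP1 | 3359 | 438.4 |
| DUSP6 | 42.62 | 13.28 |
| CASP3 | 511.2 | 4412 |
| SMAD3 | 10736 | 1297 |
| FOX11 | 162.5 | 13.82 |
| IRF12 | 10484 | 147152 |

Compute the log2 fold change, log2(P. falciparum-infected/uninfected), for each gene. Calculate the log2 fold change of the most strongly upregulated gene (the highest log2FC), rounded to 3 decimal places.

log2(518.7/837.8) = -0.692  (SLC3)
log2(438.4/3359) = -2.938  (MMP1)
log2(13.28/42.62) = -1.682  (DUSP6)
log2(4412/511.2) = 3.109  (CASP3)
log2(1297/10736) = -3.049  (SMAD3)
log2(13.82/162.5) = -3.556  (FOX11)
log2(147152/10484) = 3.811  (IRF12)
IRF12 is most strongly upregulated.

3.811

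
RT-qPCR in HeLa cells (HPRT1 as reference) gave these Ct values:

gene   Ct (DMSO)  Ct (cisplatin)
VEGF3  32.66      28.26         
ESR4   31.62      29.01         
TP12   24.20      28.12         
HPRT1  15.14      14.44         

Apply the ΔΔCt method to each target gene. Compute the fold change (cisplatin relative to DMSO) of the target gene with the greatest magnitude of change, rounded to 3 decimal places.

0.041

VEGF3: ΔΔCt = (28.26−14.44) − (32.66−15.14) = 13.82 − 17.52 = -3.70; fold change = 2^3.70 = 12.996
ESR4: ΔΔCt = (29.01−14.44) − (31.62−15.14) = 14.57 − 16.48 = -1.91; fold change = 2^1.91 = 3.758
TP12: ΔΔCt = (28.12−14.44) − (24.20−15.14) = 13.68 − 9.06 = 4.62; fold change = 2^-4.62 = 0.041
TP12 has the largest |ΔΔCt| = 4.62.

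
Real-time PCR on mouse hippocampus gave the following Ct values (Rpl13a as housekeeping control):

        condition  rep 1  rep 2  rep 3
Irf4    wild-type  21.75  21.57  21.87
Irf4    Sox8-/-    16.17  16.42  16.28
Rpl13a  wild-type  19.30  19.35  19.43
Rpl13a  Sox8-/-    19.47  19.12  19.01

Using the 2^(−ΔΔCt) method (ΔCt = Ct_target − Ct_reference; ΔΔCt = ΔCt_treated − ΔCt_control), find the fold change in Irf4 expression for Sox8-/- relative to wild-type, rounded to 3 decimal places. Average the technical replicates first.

38.854

Mean Ct: Irf4 wild-type 21.730; Irf4 Sox8-/- 16.290; Rpl13a wild-type 19.360; Rpl13a Sox8-/- 19.200
ΔCt(wild-type) = 21.730 − 19.360 = 2.370
ΔCt(Sox8-/-) = 16.290 − 19.200 = -2.910
ΔΔCt = -2.910 − 2.370 = -5.280
Fold change = 2^(−(-5.280)) = 2^5.280 = 38.8542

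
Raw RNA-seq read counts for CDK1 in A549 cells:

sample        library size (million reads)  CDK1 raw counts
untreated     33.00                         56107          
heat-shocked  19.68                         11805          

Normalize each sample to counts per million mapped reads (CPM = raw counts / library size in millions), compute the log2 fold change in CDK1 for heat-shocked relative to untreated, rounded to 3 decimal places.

CPM(untreated) = 56107 / 33.00 = 1700.2121
CPM(heat-shocked) = 11805 / 19.68 = 599.8476
Fold change = 599.8476 / 1700.2121 = 0.35281
log2(0.35281) = -1.5030

-1.503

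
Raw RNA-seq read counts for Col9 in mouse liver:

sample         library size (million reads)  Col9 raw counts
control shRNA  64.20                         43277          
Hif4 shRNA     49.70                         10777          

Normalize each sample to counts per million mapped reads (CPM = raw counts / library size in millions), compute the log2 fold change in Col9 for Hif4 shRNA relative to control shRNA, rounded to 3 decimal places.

CPM(control shRNA) = 43277 / 64.20 = 674.0966
CPM(Hif4 shRNA) = 10777 / 49.70 = 216.8410
Fold change = 216.8410 / 674.0966 = 0.32168
log2(0.32168) = -1.6363

-1.636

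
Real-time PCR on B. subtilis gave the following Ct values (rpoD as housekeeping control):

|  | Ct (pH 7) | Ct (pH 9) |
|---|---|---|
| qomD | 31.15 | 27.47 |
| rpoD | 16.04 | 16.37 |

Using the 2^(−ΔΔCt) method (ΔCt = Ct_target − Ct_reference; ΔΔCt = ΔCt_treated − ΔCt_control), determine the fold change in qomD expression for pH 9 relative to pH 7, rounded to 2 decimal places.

ΔCt(pH 7) = 31.150 − 16.040 = 15.110
ΔCt(pH 9) = 27.470 − 16.370 = 11.100
ΔΔCt = 11.100 − 15.110 = -4.010
Fold change = 2^(−(-4.010)) = 2^4.010 = 16.111

16.11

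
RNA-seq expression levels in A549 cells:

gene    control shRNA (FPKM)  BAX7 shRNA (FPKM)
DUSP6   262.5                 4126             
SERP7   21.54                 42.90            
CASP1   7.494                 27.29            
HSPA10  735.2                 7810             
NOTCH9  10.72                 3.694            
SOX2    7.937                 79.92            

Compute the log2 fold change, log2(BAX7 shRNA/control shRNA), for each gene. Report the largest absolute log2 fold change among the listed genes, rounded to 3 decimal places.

log2(4126/262.5) = 3.974  (DUSP6)
log2(42.90/21.54) = 0.994  (SERP7)
log2(27.29/7.494) = 1.865  (CASP1)
log2(7810/735.2) = 3.409  (HSPA10)
log2(3.694/10.72) = -1.537  (NOTCH9)
log2(79.92/7.937) = 3.332  (SOX2)
The largest magnitude belongs to DUSP6.

3.974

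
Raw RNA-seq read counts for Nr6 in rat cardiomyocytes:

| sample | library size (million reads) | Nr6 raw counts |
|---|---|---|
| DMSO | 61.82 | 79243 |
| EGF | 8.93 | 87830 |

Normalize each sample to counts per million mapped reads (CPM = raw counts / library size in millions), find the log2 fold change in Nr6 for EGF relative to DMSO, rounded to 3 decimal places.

CPM(DMSO) = 79243 / 61.82 = 1281.8344
CPM(EGF) = 87830 / 8.93 = 9835.3863
Fold change = 9835.3863 / 1281.8344 = 7.67290
log2(7.67290) = 2.9398

2.940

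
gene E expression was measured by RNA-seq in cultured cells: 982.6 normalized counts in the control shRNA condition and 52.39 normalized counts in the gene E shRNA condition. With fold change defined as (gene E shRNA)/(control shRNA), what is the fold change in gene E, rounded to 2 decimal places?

Fold change = 52.39 / 982.6 = 0.053
gene E is downregulated.

0.05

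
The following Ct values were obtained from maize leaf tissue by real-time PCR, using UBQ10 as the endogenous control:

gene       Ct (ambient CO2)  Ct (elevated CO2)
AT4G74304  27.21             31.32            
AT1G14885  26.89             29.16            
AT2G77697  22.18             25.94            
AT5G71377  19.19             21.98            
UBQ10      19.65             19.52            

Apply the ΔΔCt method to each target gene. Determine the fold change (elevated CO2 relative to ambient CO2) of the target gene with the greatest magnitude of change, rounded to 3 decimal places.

0.053

AT4G74304: ΔΔCt = (31.32−19.52) − (27.21−19.65) = 11.80 − 7.56 = 4.24; fold change = 2^-4.24 = 0.053
AT1G14885: ΔΔCt = (29.16−19.52) − (26.89−19.65) = 9.64 − 7.24 = 2.40; fold change = 2^-2.40 = 0.189
AT2G77697: ΔΔCt = (25.94−19.52) − (22.18−19.65) = 6.42 − 2.53 = 3.89; fold change = 2^-3.89 = 0.067
AT5G71377: ΔΔCt = (21.98−19.52) − (19.19−19.65) = 2.46 − (-0.46) = 2.92; fold change = 2^-2.92 = 0.132
AT4G74304 has the largest |ΔΔCt| = 4.24.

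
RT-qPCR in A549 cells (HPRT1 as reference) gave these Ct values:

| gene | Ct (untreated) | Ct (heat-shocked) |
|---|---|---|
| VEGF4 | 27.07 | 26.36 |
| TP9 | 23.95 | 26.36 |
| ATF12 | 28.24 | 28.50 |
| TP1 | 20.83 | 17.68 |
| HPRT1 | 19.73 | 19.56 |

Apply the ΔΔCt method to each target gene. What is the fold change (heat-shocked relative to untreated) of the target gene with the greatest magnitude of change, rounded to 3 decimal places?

7.890

VEGF4: ΔΔCt = (26.36−19.56) − (27.07−19.73) = 6.80 − 7.34 = -0.54; fold change = 2^0.54 = 1.454
TP9: ΔΔCt = (26.36−19.56) − (23.95−19.73) = 6.80 − 4.22 = 2.58; fold change = 2^-2.58 = 0.167
ATF12: ΔΔCt = (28.50−19.56) − (28.24−19.73) = 8.94 − 8.51 = 0.43; fold change = 2^-0.43 = 0.742
TP1: ΔΔCt = (17.68−19.56) − (20.83−19.73) = -1.88 − 1.10 = -2.98; fold change = 2^2.98 = 7.890
TP1 has the largest |ΔΔCt| = 2.98.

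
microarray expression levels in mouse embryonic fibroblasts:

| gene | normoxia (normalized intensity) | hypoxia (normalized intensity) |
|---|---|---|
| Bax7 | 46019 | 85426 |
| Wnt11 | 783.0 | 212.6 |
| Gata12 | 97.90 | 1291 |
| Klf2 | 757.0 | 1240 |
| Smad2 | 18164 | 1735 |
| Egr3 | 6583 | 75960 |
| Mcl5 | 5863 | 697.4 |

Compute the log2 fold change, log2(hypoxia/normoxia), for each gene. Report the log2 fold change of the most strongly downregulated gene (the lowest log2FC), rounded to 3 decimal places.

-3.388

log2(85426/46019) = 0.892  (Bax7)
log2(212.6/783.0) = -1.881  (Wnt11)
log2(1291/97.90) = 3.721  (Gata12)
log2(1240/757.0) = 0.712  (Klf2)
log2(1735/18164) = -3.388  (Smad2)
log2(75960/6583) = 3.528  (Egr3)
log2(697.4/5863) = -3.072  (Mcl5)
Smad2 is most strongly downregulated.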